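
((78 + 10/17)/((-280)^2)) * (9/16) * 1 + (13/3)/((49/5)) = 505787/1142400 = 0.44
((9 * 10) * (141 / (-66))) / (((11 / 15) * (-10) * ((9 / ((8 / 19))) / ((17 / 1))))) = 47940 / 2299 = 20.85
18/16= 9/8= 1.12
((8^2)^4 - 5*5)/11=16777191/11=1525199.18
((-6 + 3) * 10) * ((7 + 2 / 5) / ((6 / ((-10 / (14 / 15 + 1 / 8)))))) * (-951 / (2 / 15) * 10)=-3166830000 / 127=-24935669.29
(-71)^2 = 5041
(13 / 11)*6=78 / 11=7.09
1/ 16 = 0.06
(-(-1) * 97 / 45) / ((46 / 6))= 97 / 345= 0.28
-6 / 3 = -2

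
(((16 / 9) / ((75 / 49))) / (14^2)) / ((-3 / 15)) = -4 / 135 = -0.03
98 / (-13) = -98 / 13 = -7.54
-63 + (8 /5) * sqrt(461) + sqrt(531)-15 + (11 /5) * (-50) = -188 + 3 * sqrt(59) + 8 * sqrt(461) /5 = -130.60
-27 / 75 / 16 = -9 / 400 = -0.02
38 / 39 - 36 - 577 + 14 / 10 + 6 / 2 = -118487 / 195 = -607.63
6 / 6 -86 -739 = -824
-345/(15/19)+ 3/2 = -871/2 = -435.50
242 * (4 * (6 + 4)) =9680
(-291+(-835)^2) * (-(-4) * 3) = 8363208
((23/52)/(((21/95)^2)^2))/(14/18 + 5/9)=1873364375/13484016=138.93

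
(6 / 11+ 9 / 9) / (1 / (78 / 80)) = 1.51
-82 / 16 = -41 / 8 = -5.12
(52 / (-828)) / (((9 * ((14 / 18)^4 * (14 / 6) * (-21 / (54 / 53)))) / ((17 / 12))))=161109 / 286828262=0.00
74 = 74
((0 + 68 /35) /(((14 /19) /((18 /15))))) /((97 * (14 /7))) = 1938 /118825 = 0.02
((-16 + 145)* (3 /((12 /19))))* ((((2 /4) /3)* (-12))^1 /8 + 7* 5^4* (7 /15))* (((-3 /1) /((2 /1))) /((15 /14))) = -140098343 /80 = -1751229.29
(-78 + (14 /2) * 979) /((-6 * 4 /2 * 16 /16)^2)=6775 /144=47.05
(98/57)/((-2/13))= -637/57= -11.18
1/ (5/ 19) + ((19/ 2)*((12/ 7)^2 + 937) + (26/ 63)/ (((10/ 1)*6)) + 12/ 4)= 11822626/ 1323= 8936.23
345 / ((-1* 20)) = -69 / 4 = -17.25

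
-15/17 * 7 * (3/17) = -315/289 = -1.09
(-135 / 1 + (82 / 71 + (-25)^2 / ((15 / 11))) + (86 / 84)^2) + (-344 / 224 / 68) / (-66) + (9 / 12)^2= 61099601491 / 187365024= 326.10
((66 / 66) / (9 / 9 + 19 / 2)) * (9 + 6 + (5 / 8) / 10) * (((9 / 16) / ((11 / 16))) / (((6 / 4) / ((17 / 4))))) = 4097 / 1232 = 3.33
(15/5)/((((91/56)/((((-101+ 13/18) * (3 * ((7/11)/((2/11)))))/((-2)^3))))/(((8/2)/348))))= 12635/4524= 2.79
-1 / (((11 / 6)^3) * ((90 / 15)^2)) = -6 / 1331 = -0.00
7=7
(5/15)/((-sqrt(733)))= -sqrt(733)/2199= -0.01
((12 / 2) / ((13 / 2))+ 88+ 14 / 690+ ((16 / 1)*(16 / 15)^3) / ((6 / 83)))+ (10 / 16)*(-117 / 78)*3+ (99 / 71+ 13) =1269515253691 / 3439098000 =369.14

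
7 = 7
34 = 34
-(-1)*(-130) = -130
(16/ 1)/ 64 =1/ 4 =0.25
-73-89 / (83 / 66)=-11933 / 83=-143.77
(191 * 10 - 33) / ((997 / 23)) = 43.30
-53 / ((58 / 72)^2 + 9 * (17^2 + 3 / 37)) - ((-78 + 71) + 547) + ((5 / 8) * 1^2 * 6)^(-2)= -15160470410924 / 28077583725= -539.95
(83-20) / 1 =63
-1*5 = -5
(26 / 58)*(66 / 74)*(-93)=-39897 / 1073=-37.18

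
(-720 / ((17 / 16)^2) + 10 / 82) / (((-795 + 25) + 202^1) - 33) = 7555675 / 7121249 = 1.06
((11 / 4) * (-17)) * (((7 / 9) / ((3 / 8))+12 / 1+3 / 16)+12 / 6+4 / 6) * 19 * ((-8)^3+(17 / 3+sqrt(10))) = 39468312191 / 5184 - 25983089 * sqrt(10) / 1728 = 7565936.53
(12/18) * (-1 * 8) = -16/3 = -5.33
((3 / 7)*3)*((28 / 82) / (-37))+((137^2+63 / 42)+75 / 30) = 28478623 / 1517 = 18772.99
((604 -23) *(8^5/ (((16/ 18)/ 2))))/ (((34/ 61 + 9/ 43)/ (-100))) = -11235874406400/ 2011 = -5587207561.61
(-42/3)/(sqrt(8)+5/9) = 90/89 - 324 * sqrt(2)/89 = -4.14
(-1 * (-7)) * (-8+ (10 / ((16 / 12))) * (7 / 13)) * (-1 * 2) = 721 / 13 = 55.46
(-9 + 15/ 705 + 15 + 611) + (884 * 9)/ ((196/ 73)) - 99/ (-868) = 3580.34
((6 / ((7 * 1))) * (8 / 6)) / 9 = 8 / 63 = 0.13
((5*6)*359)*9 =96930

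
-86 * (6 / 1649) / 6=-86 / 1649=-0.05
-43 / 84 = -0.51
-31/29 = -1.07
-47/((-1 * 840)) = 47/840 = 0.06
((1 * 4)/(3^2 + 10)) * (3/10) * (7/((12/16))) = 56/95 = 0.59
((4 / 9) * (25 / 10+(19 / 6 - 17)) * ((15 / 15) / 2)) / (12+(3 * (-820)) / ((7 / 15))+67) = 476 / 981369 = 0.00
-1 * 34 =-34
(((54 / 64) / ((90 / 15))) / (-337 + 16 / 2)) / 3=-3 / 21056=-0.00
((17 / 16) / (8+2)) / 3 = 17 / 480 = 0.04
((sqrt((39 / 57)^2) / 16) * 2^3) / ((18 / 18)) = 13 / 38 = 0.34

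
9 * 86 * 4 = 3096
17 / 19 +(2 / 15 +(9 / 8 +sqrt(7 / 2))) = sqrt(14) / 2 +4909 / 2280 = 4.02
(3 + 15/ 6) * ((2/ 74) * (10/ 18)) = 55/ 666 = 0.08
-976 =-976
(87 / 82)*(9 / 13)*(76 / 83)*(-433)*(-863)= 11118444966 / 44239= 251326.77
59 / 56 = 1.05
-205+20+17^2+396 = 500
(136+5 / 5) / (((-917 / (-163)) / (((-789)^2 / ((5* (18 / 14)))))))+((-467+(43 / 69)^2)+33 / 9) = 7352458529524 / 3118455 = 2357724.75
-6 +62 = 56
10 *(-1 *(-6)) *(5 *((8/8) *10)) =3000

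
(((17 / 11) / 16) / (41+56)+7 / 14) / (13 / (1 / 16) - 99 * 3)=-8553 / 1519408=-0.01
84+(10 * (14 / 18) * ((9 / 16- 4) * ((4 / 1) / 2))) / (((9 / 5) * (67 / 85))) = 1005347 / 21708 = 46.31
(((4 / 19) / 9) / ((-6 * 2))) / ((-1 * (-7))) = -1 / 3591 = -0.00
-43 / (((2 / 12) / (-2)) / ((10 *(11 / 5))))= 11352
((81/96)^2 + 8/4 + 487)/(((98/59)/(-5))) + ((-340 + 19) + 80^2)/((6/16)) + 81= 4460907475/301056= 14817.53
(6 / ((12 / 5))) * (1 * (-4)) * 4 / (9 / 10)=-400 / 9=-44.44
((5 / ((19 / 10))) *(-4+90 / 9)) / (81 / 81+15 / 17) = 1275 / 152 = 8.39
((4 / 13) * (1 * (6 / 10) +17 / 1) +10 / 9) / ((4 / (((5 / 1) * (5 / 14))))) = 9545 / 3276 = 2.91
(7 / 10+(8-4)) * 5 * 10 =235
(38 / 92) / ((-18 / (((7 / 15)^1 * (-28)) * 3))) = 0.90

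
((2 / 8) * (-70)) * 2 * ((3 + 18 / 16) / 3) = -385 / 8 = -48.12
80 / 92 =20 / 23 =0.87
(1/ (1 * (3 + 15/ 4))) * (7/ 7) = 4/ 27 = 0.15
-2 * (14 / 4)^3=-343 / 4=-85.75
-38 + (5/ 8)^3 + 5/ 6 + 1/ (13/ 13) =-55177/ 1536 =-35.92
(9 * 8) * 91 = 6552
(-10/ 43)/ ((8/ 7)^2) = -245/ 1376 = -0.18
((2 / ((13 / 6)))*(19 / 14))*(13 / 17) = 114 / 119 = 0.96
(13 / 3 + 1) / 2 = 8 / 3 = 2.67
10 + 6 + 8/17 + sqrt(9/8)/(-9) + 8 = 416/17- sqrt(2)/12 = 24.35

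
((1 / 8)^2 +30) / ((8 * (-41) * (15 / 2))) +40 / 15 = 417919 / 157440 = 2.65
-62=-62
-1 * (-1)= 1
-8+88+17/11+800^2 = 640081.55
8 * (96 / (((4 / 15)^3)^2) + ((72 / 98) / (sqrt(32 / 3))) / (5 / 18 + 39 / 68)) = 22032 * sqrt(6) / 25529 + 34171875 / 16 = 2135744.30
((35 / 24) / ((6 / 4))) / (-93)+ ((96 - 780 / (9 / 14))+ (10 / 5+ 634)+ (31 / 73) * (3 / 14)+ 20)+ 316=-248502539 / 1710828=-145.25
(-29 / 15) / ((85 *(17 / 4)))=-0.01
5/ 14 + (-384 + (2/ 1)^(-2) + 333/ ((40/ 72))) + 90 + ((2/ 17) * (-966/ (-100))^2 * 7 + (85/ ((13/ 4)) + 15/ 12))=793338593/ 1933750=410.26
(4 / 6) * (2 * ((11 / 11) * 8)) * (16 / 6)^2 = 2048 / 27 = 75.85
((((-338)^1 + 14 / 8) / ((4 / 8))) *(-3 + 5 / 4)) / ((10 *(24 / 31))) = 58373 / 384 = 152.01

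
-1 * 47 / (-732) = 47 / 732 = 0.06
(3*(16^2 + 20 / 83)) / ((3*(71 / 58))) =1233544 / 5893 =209.32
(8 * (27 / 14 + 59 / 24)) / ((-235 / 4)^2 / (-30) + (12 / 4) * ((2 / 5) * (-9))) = -0.28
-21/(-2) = 21/2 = 10.50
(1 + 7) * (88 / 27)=704 / 27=26.07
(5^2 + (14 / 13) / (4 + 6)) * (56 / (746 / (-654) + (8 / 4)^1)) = 29885184 / 18265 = 1636.20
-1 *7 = -7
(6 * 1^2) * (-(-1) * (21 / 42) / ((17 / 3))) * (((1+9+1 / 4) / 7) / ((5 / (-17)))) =-369 / 140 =-2.64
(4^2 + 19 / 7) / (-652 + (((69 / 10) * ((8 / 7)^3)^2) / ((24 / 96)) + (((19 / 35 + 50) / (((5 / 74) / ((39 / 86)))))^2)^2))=2940325109889453125 / 2080523936231398066699102229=0.00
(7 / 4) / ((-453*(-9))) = 7 / 16308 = 0.00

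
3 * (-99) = -297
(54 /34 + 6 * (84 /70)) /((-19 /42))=-31374 /1615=-19.43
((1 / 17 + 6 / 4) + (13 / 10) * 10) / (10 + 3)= 495 / 442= 1.12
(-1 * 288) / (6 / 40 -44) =5760 / 877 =6.57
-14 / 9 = -1.56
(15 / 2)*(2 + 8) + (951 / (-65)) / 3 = 4558 / 65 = 70.12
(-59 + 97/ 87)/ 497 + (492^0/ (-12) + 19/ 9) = 991717/ 518868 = 1.91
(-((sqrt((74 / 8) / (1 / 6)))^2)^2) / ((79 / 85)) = -1047285 / 316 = -3314.19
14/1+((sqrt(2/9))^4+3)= 1381/81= 17.05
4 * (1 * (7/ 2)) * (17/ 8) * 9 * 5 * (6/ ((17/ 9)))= 8505/ 2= 4252.50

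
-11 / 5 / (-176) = 1 / 80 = 0.01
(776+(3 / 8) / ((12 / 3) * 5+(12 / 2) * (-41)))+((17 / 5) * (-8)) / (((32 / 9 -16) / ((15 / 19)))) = 187014601 / 240464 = 777.72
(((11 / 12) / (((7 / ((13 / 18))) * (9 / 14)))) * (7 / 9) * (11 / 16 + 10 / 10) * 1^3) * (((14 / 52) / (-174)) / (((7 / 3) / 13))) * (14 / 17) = -7007 / 5111424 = -0.00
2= 2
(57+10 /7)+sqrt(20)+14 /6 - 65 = 0.23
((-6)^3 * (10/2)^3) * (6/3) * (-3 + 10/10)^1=108000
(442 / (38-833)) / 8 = -221 / 3180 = -0.07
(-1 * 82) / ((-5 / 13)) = 213.20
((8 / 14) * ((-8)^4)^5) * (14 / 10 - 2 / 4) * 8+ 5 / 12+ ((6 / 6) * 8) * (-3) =4743448476096741820.53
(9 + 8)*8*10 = 1360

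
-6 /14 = -3 /7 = -0.43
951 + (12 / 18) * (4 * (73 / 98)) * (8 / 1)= 142133 / 147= 966.89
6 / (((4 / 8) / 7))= 84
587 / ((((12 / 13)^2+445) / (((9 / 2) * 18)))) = 8035443 / 75349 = 106.64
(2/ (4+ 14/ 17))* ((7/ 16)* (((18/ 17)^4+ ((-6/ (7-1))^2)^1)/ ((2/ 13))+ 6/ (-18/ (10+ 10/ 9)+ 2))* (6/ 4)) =2030098539/ 244942528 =8.29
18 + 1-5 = 14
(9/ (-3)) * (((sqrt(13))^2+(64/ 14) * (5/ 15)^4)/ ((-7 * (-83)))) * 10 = -74030/ 109809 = -0.67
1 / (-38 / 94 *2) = -47 / 38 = -1.24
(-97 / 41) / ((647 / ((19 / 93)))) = -1843 / 2467011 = -0.00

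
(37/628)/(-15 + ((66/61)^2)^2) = -512296117/118511688012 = -0.00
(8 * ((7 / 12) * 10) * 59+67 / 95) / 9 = 784901 / 2565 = 306.00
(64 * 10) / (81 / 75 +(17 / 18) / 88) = 25344000 / 43193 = 586.76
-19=-19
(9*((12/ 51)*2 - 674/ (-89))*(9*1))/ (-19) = -985770/ 28747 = -34.29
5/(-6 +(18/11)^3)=-6655/2154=-3.09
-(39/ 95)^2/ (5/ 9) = -13689/ 45125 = -0.30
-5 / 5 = -1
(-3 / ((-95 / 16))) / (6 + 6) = 4 / 95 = 0.04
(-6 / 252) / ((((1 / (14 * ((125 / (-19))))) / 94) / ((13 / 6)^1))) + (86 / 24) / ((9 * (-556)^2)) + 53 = 316943539633 / 634347072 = 499.64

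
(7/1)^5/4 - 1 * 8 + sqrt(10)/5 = sqrt(10)/5 + 16775/4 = 4194.38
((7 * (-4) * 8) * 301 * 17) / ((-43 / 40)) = 1066240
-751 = -751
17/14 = 1.21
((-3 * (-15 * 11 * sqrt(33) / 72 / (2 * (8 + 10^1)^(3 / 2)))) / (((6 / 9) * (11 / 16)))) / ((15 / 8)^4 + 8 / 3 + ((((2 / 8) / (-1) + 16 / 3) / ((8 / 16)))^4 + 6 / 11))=253440 * sqrt(66) / 39046717883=0.00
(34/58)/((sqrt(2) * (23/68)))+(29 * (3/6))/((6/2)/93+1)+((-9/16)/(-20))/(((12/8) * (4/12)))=578 * sqrt(2)/667+4513/320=15.33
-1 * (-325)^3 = 34328125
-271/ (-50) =271/ 50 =5.42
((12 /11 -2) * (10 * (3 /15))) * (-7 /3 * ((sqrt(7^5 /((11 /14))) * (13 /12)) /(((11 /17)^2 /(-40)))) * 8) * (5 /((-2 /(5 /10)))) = 18041114000 * sqrt(22) /131769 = 642186.90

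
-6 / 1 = -6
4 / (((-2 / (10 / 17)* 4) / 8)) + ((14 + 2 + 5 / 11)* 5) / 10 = 2197 / 374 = 5.87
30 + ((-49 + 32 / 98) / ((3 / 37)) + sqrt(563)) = -27945 / 49 + sqrt(563) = -546.58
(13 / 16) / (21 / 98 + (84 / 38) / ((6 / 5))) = 1729 / 4376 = 0.40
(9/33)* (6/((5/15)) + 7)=75/11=6.82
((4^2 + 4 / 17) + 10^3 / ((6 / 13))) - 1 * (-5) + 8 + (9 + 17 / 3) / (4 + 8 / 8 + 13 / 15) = 224237 / 102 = 2198.40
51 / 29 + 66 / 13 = 2577 / 377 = 6.84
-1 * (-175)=175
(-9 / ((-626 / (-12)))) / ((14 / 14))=-54 / 313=-0.17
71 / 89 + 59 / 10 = 5961 / 890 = 6.70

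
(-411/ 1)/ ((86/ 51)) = -243.73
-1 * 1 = -1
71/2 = 35.50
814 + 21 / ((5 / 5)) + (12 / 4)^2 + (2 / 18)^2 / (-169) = 11553515 / 13689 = 844.00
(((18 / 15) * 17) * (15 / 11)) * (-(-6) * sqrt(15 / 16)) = 161.61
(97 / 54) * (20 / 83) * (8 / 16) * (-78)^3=-102703.13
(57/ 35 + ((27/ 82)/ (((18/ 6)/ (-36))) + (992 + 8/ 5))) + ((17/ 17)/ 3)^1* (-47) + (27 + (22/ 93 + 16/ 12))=44670973/ 44485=1004.18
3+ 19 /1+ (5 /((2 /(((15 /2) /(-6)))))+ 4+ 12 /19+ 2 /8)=3611 /152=23.76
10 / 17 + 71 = 1217 / 17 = 71.59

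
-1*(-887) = 887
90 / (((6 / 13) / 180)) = 35100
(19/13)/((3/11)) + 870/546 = 146/21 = 6.95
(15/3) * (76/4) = 95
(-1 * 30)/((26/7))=-105/13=-8.08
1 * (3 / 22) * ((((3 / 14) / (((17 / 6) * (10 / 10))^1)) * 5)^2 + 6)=260973 / 311542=0.84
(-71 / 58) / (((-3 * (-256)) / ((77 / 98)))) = -781 / 623616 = -0.00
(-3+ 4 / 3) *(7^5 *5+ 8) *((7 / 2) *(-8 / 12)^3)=11766020 / 81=145259.51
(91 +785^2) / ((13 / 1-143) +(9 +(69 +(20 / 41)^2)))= -259006799 / 21753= -11906.72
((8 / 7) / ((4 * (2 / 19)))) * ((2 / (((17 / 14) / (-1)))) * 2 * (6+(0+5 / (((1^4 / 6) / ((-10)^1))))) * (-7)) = -312816 / 17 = -18400.94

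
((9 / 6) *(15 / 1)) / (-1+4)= 15 / 2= 7.50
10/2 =5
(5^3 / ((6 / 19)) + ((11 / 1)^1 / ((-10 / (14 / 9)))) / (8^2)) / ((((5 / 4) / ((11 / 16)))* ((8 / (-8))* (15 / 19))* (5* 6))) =-238243907 / 25920000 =-9.19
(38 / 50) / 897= 0.00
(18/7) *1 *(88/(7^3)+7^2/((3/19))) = 1917582/2401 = 798.66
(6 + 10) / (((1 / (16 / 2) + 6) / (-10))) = -1280 / 49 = -26.12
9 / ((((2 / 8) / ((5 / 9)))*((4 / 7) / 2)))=70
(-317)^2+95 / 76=401961 / 4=100490.25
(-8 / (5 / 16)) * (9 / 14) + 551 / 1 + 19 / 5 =18842 / 35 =538.34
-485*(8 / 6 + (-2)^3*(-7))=-83420 / 3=-27806.67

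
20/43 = 0.47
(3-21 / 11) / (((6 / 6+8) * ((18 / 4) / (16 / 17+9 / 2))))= 0.15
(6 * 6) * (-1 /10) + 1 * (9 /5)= -9 /5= -1.80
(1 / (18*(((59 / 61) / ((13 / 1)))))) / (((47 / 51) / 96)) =215696 / 2773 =77.78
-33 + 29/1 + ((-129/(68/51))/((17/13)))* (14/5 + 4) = -5071/10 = -507.10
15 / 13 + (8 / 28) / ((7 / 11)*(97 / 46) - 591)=31315379 / 27151397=1.15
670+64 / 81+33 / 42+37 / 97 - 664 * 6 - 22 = -366738031 / 109998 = -3334.04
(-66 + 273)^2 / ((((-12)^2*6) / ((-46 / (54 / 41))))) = -498847 / 288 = -1732.11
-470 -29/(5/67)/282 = -664643/1410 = -471.38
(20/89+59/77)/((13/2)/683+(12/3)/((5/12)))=0.10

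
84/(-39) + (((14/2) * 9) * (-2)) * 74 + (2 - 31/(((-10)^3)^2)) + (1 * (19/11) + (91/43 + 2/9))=-515782995715571/55341000000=-9320.09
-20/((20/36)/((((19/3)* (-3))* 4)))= 2736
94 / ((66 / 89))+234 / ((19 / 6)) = 125809 / 627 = 200.65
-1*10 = -10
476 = 476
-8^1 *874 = -6992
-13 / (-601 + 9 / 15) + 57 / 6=14292 / 1501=9.52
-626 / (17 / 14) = -8764 / 17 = -515.53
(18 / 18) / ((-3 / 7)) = -2.33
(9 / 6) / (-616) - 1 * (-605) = 745357 / 1232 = 605.00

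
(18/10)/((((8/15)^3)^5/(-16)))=-788209002685546875/2199023255552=-358435.96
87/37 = 2.35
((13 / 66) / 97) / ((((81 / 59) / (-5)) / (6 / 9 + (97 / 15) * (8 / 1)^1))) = -100477 / 259281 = -0.39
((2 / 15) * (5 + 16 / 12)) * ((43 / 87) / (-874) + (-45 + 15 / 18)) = -3358388 / 90045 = -37.30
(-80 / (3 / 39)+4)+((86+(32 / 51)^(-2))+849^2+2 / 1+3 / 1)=737135145 / 1024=719858.54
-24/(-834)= 4/139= 0.03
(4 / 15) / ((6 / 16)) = 32 / 45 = 0.71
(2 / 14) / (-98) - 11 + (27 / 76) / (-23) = -6605339 / 599564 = -11.02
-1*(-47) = 47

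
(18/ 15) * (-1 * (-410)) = 492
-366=-366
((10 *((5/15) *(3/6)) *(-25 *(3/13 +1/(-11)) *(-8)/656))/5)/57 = 250/1002573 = 0.00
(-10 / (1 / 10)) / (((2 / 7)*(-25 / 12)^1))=168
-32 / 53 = -0.60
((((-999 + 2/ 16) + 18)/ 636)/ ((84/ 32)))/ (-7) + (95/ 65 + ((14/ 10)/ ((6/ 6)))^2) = 15216197/ 4340700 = 3.51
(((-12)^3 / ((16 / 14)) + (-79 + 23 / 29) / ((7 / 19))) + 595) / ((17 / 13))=-425737 / 493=-863.56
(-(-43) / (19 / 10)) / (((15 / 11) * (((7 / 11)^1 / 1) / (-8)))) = -83248 / 399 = -208.64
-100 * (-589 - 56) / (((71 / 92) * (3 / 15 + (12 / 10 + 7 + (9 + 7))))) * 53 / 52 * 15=2948456250 / 56303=52367.66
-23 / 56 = -0.41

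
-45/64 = -0.70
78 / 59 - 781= -46001 / 59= -779.68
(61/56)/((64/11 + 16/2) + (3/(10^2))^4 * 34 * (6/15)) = 10484375000/133000106029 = 0.08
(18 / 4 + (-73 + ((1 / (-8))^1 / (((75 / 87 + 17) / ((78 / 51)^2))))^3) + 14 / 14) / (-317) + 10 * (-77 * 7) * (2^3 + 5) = -596160029135857264603139 / 8508089636013130688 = -70069.79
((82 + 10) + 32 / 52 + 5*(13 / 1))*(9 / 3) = 6147 / 13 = 472.85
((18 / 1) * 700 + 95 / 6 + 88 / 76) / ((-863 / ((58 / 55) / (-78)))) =41711773 / 211029390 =0.20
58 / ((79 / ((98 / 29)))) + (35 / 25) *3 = 2639 / 395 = 6.68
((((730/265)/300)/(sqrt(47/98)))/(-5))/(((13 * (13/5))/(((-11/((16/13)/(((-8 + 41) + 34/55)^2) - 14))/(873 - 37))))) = -1747007311 * sqrt(94)/229685383174088400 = -0.00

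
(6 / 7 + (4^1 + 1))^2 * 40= 67240 / 49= 1372.24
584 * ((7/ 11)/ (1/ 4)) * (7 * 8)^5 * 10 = 90055660011520/ 11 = 8186878182865.45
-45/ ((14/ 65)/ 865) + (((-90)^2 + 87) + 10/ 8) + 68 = -4829075/ 28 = -172466.96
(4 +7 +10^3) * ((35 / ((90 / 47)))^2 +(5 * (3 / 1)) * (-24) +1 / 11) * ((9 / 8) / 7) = -4197.23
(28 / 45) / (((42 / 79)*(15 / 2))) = 316 / 2025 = 0.16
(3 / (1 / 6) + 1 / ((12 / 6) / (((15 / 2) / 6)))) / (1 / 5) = 745 / 8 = 93.12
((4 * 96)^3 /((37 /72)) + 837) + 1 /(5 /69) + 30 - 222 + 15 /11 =224228835273 /2035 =110186159.84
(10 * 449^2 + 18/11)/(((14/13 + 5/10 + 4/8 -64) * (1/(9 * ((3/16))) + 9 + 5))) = -3891910464/1744435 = -2231.04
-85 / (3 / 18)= -510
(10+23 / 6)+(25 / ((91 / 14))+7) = 1925 / 78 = 24.68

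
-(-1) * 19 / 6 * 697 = 2207.17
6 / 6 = 1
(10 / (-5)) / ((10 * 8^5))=-1 / 163840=-0.00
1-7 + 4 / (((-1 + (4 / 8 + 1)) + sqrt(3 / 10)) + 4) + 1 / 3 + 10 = 2089 / 399-8*sqrt(30) / 399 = 5.13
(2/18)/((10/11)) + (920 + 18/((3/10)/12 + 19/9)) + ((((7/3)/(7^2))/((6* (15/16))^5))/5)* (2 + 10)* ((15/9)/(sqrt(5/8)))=262144* sqrt(10)/19375453125 + 64264859/69210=928.55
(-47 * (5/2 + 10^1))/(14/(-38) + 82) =-475/66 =-7.20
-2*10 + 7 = -13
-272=-272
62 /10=31 /5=6.20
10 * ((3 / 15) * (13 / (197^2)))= 26 / 38809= 0.00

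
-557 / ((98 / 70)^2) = -13925 / 49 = -284.18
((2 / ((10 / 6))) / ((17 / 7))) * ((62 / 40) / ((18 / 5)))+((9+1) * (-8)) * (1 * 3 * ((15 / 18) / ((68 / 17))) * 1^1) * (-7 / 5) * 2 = 143017 / 1020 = 140.21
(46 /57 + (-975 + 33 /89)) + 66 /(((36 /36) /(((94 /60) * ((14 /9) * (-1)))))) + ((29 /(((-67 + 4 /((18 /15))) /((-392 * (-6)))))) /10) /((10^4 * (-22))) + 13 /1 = -448317609171709 /399688987500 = -1121.67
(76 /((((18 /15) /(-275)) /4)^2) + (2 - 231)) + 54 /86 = 24714161620 /387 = 63860882.74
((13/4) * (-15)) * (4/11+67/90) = -14261/264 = -54.02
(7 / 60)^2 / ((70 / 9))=7 / 4000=0.00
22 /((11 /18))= 36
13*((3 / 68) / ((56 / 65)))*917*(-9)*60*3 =-134494425 / 136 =-988929.60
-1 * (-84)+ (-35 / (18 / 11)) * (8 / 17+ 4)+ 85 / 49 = -74117 / 7497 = -9.89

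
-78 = -78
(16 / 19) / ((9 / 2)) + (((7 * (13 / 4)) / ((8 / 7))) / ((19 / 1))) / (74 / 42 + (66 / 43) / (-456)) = 0.78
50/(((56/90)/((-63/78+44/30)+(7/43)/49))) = 5831025/109564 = 53.22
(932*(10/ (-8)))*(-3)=3495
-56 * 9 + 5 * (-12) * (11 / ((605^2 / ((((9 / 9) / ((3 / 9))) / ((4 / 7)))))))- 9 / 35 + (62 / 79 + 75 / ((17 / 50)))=-3539771068 / 12512731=-282.89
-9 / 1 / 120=-3 / 40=-0.08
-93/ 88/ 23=-93/ 2024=-0.05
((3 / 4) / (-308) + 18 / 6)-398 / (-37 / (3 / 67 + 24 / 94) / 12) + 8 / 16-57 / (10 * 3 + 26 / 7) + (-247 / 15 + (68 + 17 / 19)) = 92.97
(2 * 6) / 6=2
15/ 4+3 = 27/ 4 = 6.75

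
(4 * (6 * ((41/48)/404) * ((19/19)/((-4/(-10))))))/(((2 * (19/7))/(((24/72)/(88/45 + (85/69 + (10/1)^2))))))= 70725/936901856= 0.00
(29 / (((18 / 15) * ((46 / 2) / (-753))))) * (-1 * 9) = 327555 / 46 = 7120.76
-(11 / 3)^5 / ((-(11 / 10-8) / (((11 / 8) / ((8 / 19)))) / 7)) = -2195.70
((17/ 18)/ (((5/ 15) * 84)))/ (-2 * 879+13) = -17/ 879480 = -0.00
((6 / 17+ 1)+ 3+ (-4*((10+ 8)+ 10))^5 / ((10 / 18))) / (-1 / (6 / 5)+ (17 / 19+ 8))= -307387636341564 / 78115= -3935065433.55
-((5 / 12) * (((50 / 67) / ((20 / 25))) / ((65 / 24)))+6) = -5351 / 871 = -6.14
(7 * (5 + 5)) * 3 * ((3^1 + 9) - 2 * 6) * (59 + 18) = 0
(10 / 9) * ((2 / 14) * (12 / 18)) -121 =-22849 / 189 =-120.89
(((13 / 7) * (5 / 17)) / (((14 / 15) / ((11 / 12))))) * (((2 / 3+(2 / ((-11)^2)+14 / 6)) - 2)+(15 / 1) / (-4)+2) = -0.39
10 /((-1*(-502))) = 5 /251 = 0.02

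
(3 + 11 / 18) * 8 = 260 / 9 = 28.89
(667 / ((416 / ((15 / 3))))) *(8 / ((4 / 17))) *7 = 396865 / 208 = 1908.00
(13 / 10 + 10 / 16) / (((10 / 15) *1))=231 / 80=2.89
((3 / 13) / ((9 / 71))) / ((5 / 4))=284 / 195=1.46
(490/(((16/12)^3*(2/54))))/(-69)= -59535/736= -80.89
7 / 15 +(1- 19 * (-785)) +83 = 224992 / 15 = 14999.47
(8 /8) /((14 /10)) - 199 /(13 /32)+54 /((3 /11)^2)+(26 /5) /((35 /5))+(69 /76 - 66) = 5965703 /34580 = 172.52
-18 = -18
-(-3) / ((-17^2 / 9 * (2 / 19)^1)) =-513 / 578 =-0.89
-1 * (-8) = 8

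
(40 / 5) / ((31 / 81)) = 648 / 31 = 20.90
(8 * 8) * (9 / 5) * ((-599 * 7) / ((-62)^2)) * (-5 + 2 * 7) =-5434128 / 4805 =-1130.93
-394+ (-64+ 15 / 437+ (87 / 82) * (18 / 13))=-106327652 / 232921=-456.50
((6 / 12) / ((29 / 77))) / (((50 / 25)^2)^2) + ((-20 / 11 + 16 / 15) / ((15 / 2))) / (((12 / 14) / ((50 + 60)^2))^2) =-1500976147363 / 75168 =-19968286.34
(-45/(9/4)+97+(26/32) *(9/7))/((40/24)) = 26223/560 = 46.83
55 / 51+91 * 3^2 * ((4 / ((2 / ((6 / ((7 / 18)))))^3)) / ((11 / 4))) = 15033432653 / 27489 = 546889.03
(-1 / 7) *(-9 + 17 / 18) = 145 / 126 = 1.15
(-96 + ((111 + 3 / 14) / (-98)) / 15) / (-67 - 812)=219693 / 2009980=0.11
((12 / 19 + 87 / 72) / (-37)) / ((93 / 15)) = -4195 / 523032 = -0.01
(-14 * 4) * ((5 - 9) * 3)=672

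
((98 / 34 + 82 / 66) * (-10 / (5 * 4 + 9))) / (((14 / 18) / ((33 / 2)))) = -104130 / 3451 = -30.17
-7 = -7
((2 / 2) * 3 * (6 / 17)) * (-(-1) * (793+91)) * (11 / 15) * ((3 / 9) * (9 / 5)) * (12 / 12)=10296 / 25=411.84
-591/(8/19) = -11229/8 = -1403.62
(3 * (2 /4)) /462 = 1 /308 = 0.00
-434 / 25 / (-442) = 217 / 5525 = 0.04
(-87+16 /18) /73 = -775 /657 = -1.18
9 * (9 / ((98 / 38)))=1539 / 49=31.41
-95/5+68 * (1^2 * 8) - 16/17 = 8909/17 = 524.06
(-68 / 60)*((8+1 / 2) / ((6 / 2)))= -289 / 90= -3.21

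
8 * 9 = 72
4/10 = 2/5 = 0.40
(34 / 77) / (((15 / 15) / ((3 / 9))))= 34 / 231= 0.15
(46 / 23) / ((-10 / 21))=-21 / 5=-4.20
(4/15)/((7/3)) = 4/35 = 0.11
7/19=0.37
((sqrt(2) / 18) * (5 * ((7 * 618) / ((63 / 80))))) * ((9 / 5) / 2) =4120 * sqrt(2) / 3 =1942.19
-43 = -43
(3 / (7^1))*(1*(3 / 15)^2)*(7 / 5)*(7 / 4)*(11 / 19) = 231 / 9500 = 0.02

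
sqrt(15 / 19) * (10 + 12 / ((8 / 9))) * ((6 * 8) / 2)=501.13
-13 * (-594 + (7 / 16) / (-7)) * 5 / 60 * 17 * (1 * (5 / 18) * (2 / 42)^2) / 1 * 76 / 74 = 7.08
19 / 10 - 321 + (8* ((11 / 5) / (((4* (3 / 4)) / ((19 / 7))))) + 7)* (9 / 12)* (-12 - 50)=-48477 / 35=-1385.06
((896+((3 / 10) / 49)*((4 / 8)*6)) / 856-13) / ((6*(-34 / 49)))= 5013671 / 1746240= 2.87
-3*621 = -1863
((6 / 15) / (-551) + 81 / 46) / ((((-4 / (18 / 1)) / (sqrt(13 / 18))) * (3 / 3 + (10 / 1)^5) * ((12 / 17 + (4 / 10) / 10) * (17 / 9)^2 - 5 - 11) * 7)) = 271021545 * sqrt(26) / 1916957426182568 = 0.00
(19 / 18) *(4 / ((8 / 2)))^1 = 19 / 18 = 1.06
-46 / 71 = -0.65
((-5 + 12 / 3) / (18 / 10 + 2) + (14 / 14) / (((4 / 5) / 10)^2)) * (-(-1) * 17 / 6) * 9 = 604605 / 152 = 3977.66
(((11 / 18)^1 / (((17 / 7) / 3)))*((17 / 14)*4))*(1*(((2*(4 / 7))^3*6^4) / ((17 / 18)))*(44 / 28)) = 481738752 / 40817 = 11802.40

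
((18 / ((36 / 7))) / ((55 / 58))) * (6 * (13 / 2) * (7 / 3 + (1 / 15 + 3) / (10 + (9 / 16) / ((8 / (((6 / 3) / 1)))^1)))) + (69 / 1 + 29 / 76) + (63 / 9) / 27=164453948177 / 366230700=449.04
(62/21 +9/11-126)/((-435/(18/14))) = 5647/15631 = 0.36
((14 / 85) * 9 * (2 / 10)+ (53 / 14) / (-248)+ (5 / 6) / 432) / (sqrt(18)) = 67682539 * sqrt(2) / 1434283200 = 0.07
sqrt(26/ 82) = sqrt(533)/ 41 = 0.56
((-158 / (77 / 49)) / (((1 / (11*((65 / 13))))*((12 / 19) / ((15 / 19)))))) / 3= -2304.17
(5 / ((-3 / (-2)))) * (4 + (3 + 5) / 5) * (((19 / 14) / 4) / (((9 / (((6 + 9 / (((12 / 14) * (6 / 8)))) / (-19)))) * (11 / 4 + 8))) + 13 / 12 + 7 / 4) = 61324 / 1161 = 52.82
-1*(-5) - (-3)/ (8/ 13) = 9.88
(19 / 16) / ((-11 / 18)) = -171 / 88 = -1.94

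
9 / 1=9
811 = 811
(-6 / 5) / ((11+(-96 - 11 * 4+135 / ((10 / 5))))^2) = -8 / 25215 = -0.00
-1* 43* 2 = -86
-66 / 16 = -33 / 8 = -4.12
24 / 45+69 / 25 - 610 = -606.71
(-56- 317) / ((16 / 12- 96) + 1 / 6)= 3.95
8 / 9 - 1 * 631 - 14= -5797 / 9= -644.11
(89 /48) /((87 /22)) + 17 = 36475 /2088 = 17.47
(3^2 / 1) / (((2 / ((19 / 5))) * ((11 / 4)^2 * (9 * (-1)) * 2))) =-76 / 605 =-0.13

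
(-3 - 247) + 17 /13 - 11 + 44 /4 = -248.69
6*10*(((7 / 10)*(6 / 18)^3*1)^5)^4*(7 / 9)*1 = 558545864083284007 / 635867374128243052714416498015000000000000000000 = 0.00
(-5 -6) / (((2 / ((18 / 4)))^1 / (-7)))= 693 / 4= 173.25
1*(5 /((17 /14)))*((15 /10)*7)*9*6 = 39690 /17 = 2334.71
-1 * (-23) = 23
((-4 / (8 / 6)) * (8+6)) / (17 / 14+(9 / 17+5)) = -6.23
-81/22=-3.68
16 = 16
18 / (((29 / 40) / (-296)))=-213120 / 29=-7348.97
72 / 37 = 1.95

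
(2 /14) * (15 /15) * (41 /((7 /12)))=492 /49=10.04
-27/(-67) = 27/67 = 0.40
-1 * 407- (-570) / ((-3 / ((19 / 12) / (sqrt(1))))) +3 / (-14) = -14869 / 21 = -708.05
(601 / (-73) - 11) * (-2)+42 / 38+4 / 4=56272 / 1387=40.57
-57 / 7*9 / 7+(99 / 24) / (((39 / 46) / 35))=407219 / 2548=159.82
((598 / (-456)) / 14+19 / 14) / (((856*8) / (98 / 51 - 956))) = -0.18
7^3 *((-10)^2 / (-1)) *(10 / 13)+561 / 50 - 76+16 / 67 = -1151860769 / 43550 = -26449.16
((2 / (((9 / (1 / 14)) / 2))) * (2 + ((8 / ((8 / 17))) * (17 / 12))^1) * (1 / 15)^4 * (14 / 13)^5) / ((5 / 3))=12024208 / 845851865625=0.00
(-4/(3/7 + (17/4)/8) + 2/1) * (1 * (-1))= 466/215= 2.17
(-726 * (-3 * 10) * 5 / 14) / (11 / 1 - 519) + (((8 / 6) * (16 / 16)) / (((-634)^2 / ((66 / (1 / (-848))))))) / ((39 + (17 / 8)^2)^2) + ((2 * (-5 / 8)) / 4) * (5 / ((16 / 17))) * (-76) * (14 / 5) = 7493721244238356377 / 22172806284423200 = 337.97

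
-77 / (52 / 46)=-68.12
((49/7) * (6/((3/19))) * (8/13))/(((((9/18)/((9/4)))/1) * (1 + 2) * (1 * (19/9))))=1512/13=116.31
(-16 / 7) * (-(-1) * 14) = -32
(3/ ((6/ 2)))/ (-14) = -1/ 14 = -0.07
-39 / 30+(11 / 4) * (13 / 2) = 663 / 40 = 16.58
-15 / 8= -1.88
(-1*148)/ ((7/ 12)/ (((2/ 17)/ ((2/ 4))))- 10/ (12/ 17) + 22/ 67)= 158656/ 12177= 13.03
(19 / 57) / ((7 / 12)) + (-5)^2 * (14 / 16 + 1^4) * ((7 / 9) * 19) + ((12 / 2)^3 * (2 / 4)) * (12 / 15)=654931 / 840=779.68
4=4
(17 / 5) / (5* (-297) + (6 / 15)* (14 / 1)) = -17 / 7397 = -0.00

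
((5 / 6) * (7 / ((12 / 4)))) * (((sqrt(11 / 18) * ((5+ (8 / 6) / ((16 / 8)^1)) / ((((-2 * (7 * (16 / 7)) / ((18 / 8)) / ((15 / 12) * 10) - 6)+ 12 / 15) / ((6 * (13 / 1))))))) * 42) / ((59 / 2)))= -1353625 * sqrt(22) / 42067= -150.93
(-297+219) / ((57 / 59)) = -1534 / 19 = -80.74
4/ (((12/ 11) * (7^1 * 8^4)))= 11/ 86016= 0.00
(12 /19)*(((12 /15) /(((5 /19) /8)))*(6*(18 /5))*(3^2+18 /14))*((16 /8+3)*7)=2985984 /25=119439.36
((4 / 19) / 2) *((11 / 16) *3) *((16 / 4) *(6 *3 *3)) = 891 / 19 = 46.89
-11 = -11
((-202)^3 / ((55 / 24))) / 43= -197817792 / 2365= -83643.89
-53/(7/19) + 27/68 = -68287/476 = -143.46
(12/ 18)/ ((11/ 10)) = 20/ 33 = 0.61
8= 8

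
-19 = -19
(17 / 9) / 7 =17 / 63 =0.27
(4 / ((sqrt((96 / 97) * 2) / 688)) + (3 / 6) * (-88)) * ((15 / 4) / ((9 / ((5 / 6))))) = -275 / 18 + 1075 * sqrt(291) / 27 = 663.91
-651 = -651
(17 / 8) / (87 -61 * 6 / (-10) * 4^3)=85 / 97176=0.00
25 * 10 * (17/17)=250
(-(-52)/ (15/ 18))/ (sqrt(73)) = 7.30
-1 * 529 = -529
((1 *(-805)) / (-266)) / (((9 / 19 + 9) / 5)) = 115 / 72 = 1.60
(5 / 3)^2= 25 / 9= 2.78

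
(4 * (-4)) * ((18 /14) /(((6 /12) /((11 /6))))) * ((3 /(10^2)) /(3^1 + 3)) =-66 /175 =-0.38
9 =9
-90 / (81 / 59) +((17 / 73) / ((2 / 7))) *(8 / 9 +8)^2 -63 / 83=-939409 / 490779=-1.91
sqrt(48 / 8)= sqrt(6)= 2.45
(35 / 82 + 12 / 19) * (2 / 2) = 1649 / 1558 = 1.06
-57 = -57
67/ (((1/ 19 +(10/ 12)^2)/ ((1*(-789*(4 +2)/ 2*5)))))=-542374380/ 511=-1061398.00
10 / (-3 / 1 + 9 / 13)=-13 / 3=-4.33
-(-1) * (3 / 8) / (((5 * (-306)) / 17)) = -1 / 240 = -0.00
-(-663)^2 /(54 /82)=-2002481 /3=-667493.67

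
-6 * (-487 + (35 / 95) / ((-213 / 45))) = 3942408 / 1349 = 2922.47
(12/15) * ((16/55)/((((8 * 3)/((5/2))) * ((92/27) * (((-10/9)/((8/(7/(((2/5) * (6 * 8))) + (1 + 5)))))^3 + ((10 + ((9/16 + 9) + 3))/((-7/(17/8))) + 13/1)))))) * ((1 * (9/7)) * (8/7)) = 26748301344768/13969958858024785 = 0.00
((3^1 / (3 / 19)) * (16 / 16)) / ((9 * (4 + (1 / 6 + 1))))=38 / 93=0.41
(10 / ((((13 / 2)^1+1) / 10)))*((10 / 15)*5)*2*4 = 3200 / 9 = 355.56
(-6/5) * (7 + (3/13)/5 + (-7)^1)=-18/325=-0.06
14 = 14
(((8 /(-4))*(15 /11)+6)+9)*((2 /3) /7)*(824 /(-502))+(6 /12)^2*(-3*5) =-438225 /77308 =-5.67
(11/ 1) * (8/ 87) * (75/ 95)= 440/ 551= 0.80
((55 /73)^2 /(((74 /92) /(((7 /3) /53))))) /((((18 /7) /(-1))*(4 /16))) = -13636700 /282154563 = -0.05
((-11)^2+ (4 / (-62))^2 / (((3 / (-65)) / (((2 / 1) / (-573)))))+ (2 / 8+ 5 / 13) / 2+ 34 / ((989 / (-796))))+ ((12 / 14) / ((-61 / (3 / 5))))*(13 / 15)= 170400882223243513 / 1813830828100200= 93.95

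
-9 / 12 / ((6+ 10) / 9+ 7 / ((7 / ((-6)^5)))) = 27 / 279872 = 0.00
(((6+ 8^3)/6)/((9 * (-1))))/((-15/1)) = 259/405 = 0.64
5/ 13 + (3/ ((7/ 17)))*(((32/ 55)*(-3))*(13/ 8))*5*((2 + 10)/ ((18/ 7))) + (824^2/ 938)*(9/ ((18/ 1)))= -8039301/ 67067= -119.87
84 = 84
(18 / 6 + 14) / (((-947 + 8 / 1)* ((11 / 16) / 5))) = -1360 / 10329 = -0.13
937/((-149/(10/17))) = -9370/2533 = -3.70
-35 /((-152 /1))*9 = 315 /152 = 2.07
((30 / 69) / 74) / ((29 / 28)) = 140 / 24679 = 0.01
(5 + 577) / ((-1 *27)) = -194 / 9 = -21.56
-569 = -569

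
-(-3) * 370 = 1110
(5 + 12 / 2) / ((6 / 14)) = 77 / 3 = 25.67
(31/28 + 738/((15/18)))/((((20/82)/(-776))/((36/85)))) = -17773228908/14875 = -1194838.92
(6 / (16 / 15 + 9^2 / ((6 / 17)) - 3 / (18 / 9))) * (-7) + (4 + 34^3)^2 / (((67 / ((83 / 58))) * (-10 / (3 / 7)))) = -165243530891487 / 116832590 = -1414361.62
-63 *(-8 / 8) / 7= 9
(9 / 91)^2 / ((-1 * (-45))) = 9 / 41405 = 0.00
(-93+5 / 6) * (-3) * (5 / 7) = 395 / 2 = 197.50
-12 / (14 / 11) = -66 / 7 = -9.43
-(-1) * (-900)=-900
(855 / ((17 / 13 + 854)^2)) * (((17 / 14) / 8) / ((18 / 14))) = 272935 / 1978114576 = 0.00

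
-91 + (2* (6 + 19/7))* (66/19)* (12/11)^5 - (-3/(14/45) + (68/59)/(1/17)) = -1702843083/229775854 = -7.41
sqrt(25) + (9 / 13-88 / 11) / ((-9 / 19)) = 2390 / 117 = 20.43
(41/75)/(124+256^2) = 41/4924500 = 0.00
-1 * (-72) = 72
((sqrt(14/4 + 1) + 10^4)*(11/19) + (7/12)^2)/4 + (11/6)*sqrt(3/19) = 33*sqrt(2)/152 + 11*sqrt(57)/114 + 15840931/10944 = 1448.49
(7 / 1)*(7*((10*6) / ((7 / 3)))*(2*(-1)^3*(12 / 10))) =-3024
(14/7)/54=1/27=0.04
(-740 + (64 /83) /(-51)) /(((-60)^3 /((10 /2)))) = 783121 /45716400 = 0.02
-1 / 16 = -0.06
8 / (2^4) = 1 / 2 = 0.50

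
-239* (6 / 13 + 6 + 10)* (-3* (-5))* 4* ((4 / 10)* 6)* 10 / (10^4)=-920628 / 1625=-566.54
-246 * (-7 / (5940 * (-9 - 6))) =-287 / 14850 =-0.02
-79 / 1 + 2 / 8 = -315 / 4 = -78.75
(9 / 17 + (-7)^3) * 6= -34932 / 17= -2054.82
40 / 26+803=10459 / 13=804.54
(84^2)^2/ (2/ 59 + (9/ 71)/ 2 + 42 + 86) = 388666.62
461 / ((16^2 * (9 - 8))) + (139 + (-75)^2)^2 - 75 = 33223622.80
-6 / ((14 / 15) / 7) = -45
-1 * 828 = -828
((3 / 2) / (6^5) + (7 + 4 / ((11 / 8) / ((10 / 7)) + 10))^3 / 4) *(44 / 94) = 3841442873801687 / 82173471626592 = 46.75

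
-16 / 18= -8 / 9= -0.89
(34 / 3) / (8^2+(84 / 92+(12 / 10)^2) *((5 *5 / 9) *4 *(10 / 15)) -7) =2346 / 15407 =0.15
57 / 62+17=1111 / 62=17.92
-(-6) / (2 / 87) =261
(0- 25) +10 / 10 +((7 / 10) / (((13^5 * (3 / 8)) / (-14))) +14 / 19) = -23.26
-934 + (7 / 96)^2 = -933.99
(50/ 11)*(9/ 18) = 25/ 11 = 2.27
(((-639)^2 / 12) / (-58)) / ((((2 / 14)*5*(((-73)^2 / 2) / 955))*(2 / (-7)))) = 1273825413 / 1236328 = 1030.33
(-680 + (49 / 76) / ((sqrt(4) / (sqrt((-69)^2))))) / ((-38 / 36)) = 899811 / 1444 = 623.14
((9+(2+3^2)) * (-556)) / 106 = -5560 / 53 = -104.91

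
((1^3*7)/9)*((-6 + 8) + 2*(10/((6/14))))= 1022/27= 37.85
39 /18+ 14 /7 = 25 /6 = 4.17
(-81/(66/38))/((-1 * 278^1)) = 513/3058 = 0.17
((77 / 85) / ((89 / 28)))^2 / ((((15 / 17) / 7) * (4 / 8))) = 65076704 / 50496375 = 1.29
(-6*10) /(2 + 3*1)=-12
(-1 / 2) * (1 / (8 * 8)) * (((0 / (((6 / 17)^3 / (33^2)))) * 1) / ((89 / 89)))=0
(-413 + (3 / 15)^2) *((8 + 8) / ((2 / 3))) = -247776 / 25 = -9911.04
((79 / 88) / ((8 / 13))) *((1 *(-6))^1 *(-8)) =3081 / 44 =70.02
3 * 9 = 27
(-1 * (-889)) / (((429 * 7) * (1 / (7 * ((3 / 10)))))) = 889 / 1430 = 0.62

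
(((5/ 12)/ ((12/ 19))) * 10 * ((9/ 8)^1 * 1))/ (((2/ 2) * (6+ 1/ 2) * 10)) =95/ 832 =0.11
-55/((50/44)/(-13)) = 3146/5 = 629.20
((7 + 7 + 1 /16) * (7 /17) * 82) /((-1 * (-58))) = 64575 /7888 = 8.19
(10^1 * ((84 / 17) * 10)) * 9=75600 / 17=4447.06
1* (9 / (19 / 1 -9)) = 9 / 10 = 0.90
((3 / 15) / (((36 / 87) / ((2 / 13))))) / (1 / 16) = 232 / 195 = 1.19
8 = 8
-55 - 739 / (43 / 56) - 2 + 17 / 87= -3812914 / 3741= -1019.22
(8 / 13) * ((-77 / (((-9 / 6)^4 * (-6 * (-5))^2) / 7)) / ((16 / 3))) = -0.01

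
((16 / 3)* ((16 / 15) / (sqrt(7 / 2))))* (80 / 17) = 4096* sqrt(14) / 1071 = 14.31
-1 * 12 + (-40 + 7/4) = -201/4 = -50.25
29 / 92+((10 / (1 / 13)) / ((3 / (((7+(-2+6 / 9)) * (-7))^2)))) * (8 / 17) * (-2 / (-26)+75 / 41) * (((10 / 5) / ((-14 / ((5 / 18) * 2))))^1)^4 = 89771961367 / 32741725716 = 2.74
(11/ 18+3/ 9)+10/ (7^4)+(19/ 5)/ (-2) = -102793/ 108045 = -0.95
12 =12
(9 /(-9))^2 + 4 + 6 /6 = 6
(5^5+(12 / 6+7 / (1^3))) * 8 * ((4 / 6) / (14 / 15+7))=250720 / 119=2106.89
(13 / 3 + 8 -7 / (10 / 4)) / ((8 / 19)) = 22.64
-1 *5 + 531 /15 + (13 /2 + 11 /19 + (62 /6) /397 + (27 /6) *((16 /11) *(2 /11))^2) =37.82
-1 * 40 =-40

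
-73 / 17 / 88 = -0.05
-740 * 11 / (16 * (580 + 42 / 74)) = -75295 / 85924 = -0.88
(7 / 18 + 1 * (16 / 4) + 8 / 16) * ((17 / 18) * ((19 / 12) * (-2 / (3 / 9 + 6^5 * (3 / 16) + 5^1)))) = -3553 / 355590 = -0.01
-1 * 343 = -343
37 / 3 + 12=73 / 3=24.33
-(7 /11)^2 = -49 /121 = -0.40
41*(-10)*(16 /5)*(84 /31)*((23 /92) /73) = -27552 /2263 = -12.17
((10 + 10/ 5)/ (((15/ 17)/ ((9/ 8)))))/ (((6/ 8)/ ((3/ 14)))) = 153/ 35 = 4.37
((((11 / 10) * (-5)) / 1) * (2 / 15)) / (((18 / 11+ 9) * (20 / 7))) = -0.02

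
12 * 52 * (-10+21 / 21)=-5616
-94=-94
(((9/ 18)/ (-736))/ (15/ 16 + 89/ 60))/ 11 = -15/ 587972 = -0.00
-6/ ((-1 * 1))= 6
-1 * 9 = -9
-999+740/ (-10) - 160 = -1233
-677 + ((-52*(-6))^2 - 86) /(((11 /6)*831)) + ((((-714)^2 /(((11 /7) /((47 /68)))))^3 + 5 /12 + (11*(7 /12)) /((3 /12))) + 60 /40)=49878253886081631084269 /4424244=11273847890415092.63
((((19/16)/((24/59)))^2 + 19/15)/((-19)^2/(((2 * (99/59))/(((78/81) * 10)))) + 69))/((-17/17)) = -0.01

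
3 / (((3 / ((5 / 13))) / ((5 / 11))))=25 / 143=0.17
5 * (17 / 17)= 5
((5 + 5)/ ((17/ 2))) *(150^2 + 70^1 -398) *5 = 2217200/ 17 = 130423.53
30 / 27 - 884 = -7946 / 9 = -882.89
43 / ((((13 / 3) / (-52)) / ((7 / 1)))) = -3612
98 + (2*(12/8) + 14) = 115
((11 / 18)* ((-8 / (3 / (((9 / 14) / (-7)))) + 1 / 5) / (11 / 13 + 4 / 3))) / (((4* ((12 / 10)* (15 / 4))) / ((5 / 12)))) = 15587 / 5397840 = 0.00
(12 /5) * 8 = 96 /5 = 19.20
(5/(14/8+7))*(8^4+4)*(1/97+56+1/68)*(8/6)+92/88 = 175012.52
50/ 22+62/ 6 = 416/ 33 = 12.61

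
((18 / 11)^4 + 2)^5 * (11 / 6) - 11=21808745373591267890958781 / 183477271345243638873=118863.47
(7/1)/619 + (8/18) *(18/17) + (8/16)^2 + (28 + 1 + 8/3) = 4091161/126276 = 32.40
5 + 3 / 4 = 23 / 4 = 5.75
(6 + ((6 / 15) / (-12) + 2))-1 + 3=299 / 30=9.97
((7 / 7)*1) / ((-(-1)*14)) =1 / 14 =0.07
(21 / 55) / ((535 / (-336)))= -7056 / 29425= -0.24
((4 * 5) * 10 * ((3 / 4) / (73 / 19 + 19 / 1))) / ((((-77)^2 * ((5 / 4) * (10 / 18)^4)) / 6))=8975448 / 160824125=0.06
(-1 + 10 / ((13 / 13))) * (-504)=-4536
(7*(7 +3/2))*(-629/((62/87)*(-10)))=6512037/1240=5251.64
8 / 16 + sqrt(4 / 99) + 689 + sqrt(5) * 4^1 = 2 * sqrt(11) / 33 + 4 * sqrt(5) + 1379 / 2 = 698.65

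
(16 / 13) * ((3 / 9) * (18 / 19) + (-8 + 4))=-4.53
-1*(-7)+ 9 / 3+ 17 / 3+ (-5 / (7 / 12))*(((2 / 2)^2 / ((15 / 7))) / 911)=42805 / 2733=15.66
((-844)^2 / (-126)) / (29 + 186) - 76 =-102.30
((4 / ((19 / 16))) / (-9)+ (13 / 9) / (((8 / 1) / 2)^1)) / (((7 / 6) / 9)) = -27 / 266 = -0.10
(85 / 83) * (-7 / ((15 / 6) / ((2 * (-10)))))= 4760 / 83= 57.35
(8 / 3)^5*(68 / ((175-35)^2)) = 139264 / 297675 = 0.47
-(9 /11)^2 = -81 /121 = -0.67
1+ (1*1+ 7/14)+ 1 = 7/2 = 3.50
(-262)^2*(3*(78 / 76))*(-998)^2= 3999627366696 / 19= 210506703510.32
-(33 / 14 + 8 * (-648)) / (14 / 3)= 217629 / 196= 1110.35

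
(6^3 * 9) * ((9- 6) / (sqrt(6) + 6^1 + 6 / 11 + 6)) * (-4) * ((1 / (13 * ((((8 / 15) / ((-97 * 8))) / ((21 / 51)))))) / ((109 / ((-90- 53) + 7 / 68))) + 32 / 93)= -4552597978654968 / 38757538859 + 362888244675396 * sqrt(6) / 38757538859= -94528.89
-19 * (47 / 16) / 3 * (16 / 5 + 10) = -9823 / 40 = -245.58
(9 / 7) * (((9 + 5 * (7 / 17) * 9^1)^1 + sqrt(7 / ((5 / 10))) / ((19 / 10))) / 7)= 90 * sqrt(14) / 931 + 4212 / 833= 5.42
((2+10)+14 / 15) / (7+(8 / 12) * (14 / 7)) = 194 / 125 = 1.55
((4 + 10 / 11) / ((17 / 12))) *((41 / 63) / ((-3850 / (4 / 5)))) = -5904 / 12599125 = -0.00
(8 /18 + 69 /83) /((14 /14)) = 953 /747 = 1.28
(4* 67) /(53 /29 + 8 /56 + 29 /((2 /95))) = 108808 /560065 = 0.19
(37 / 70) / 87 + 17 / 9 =34621 / 18270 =1.89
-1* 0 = 0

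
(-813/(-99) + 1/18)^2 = 2679769/39204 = 68.35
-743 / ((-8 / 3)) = 2229 / 8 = 278.62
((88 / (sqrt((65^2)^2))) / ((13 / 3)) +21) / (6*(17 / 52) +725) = 2307378 / 79856725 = 0.03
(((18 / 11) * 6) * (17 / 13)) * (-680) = -1248480 / 143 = -8730.63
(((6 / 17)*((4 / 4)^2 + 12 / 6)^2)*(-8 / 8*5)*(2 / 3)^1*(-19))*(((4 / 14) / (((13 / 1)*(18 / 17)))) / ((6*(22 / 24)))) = 760 / 1001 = 0.76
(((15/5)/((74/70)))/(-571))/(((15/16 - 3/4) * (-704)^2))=-35/654429952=-0.00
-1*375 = -375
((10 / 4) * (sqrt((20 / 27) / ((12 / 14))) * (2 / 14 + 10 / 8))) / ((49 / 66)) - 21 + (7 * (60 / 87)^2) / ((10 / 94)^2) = 277.54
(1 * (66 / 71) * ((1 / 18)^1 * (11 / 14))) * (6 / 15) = 121 / 7455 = 0.02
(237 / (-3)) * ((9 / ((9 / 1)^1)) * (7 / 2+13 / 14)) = -2449 / 7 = -349.86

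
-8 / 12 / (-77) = 2 / 231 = 0.01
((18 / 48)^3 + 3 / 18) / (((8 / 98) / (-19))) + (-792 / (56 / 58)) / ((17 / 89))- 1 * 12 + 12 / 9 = -3184952149 / 731136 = -4356.17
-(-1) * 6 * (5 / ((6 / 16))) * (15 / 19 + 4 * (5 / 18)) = 26000 / 171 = 152.05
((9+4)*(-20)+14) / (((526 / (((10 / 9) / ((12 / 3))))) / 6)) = -205 / 263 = -0.78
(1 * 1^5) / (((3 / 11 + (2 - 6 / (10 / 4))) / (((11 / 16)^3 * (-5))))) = 366025 / 28672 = 12.77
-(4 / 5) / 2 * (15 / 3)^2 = -10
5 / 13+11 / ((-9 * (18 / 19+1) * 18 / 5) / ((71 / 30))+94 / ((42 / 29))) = 9468262 / 14084759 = 0.67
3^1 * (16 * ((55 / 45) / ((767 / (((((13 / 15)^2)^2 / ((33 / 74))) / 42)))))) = 1300624 / 564519375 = 0.00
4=4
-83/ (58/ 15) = -21.47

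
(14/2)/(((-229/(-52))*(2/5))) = 3.97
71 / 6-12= -1 / 6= -0.17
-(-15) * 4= 60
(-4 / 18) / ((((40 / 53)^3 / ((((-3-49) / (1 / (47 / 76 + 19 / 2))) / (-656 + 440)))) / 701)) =-1043314681669 / 1181952000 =-882.70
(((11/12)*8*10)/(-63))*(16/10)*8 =-2816/189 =-14.90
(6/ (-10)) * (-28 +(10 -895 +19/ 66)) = 60239/ 110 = 547.63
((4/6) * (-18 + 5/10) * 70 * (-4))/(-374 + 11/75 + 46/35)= -1715000/195583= -8.77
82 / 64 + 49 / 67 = 4315 / 2144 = 2.01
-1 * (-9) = 9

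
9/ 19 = 0.47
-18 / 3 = -6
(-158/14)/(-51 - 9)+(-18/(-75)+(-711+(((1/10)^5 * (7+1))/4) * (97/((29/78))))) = -10818377807/15225000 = -710.57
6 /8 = 3 /4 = 0.75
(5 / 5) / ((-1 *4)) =-1 / 4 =-0.25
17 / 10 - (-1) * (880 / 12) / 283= 16633 / 8490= 1.96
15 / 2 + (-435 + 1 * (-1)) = -857 / 2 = -428.50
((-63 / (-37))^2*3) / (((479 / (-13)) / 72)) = -11144952 / 655751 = -17.00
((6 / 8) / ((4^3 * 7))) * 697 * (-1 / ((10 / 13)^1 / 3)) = -81549 / 17920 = -4.55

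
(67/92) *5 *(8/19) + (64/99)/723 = 47984558/31279149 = 1.53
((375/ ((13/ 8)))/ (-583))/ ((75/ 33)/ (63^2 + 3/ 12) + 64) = -3969250/ 641775251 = -0.01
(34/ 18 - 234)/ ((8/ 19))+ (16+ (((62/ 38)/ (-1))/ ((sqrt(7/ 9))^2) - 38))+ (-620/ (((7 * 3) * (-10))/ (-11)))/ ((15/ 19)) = -29517931/ 47880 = -616.50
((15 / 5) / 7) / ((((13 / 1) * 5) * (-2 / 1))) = -3 / 910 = -0.00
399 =399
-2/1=-2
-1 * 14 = -14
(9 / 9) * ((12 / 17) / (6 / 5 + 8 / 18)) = 270 / 629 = 0.43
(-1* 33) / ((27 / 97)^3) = -10039403 / 6561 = -1530.16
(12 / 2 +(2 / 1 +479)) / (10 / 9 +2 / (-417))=609237 / 1384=440.20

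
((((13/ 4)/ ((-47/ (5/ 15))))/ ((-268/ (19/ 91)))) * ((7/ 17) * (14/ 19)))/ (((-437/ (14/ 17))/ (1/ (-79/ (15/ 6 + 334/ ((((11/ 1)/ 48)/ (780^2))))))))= 955879145095/ 8294361478392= 0.12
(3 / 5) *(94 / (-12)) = -47 / 10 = -4.70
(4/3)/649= 4/1947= 0.00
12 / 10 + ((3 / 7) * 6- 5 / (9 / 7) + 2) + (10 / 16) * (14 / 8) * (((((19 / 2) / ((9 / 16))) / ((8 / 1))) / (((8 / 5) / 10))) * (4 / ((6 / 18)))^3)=15711811 / 630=24939.38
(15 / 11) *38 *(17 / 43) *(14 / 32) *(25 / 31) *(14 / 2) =5935125 / 117304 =50.60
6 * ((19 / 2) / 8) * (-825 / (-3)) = 15675 / 8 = 1959.38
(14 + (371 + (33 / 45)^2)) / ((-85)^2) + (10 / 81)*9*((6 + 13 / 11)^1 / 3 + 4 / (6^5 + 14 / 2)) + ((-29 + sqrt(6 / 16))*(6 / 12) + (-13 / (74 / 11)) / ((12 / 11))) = -1675535597428501 / 123587074215000 + sqrt(6) / 8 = -13.25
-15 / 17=-0.88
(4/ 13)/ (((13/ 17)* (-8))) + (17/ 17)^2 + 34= 11813/ 338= 34.95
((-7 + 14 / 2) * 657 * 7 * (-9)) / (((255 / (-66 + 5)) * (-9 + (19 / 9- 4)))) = 0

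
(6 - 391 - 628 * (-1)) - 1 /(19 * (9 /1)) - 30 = 36422 /171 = 212.99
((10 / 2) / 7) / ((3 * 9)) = 5 / 189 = 0.03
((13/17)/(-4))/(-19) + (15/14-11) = -89703/9044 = -9.92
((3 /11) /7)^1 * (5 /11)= 0.02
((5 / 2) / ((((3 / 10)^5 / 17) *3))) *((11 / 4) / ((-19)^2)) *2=23375000 / 263169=88.82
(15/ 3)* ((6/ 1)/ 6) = 5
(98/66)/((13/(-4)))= -196/429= -0.46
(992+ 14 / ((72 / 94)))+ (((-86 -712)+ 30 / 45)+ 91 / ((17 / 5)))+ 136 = 114967 / 306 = 375.71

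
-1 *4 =-4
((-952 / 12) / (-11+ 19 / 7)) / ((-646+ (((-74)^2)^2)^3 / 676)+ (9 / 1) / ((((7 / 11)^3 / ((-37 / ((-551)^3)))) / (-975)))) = 278536827496109 / 1160354836433354289571465405698555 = 0.00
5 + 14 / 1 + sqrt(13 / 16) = sqrt(13) / 4 + 19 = 19.90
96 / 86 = 48 / 43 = 1.12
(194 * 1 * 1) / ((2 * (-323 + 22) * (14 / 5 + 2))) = -485 / 7224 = -0.07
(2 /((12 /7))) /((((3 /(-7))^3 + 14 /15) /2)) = 12005 /4397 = 2.73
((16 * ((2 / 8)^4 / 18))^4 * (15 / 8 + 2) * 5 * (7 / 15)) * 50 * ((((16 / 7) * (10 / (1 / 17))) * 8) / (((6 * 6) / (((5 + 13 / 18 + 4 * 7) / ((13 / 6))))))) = 0.00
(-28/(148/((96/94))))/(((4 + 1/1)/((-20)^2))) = -26880/1739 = -15.46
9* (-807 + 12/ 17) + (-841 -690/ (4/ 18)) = -190445/ 17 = -11202.65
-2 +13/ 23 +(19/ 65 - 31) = -48053/ 1495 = -32.14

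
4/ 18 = 2/ 9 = 0.22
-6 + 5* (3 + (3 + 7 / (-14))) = 43 / 2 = 21.50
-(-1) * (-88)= -88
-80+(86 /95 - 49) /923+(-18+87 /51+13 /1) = -124239633 /1490645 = -83.35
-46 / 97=-0.47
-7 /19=-0.37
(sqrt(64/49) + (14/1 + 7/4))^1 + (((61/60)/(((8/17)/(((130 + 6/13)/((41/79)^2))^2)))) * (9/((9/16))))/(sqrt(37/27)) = 473/28 + 58090995864357376 * sqrt(111)/88347417665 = 6927515.57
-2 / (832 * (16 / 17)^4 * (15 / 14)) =-584647 / 204472320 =-0.00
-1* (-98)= 98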